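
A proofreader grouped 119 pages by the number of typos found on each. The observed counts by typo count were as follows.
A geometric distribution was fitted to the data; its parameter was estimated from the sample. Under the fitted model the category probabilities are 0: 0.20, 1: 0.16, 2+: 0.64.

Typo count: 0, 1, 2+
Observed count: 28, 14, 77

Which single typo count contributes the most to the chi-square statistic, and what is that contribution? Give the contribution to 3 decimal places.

Expected counts E_i = n·p_i: 119×0.20 = 23.8, 119×0.16 = 19.04, 119×0.64 = 76.16.
cat         O        E   (O−E)²/E
0          28     23.8     0.7412
1          14    19.04     1.3341
2+         77    76.16     0.0093
The largest term is for 1: 1.334.

1, 1.334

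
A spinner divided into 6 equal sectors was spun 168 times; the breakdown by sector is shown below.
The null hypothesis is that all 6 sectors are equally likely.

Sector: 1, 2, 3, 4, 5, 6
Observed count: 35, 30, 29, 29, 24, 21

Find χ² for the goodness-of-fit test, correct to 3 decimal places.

Expected count for each of the 6 categories: 168/6 = 28.
χ² = (35−28)²/28 + (30−28)²/28 + (29−28)²/28 + (29−28)²/28 + (24−28)²/28 + (21−28)²/28
   = 1.7500 + 0.1429 + 0.0357 + 0.0357 + 0.5714 + 1.7500
Sum = 4.286

4.286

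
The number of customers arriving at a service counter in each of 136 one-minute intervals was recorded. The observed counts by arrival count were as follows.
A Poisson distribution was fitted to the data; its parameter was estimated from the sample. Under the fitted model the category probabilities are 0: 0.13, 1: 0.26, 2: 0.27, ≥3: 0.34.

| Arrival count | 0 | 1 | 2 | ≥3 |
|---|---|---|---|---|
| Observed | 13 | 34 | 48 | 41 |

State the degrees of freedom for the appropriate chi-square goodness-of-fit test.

There are k = 4 categories and 1 parameter estimated from the data, so df = 4 − 1 − 1 = 2.

2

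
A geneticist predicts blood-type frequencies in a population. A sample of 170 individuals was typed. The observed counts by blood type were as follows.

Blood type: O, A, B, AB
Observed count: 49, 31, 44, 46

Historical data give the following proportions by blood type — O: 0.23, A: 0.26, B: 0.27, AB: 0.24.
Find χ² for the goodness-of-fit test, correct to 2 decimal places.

7.19

Expected counts E_i = n·p_i: 170×0.23 = 39.1, 170×0.26 = 44.2, 170×0.27 = 45.9, 170×0.24 = 40.8.
χ² = (49−39.1)²/39.1 + (31−44.2)²/44.2 + (44−45.9)²/45.9 + (46−40.8)²/40.8
   = 2.507 + 3.942 + 0.079 + 0.663
Sum = 7.19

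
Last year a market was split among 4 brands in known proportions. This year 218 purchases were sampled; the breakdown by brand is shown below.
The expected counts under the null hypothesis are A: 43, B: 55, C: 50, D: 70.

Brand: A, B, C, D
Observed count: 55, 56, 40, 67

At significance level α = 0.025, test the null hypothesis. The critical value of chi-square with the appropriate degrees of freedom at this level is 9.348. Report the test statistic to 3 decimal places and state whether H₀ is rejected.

5.496; do not reject

A: (55 − 43)²/43 = 144/43 = 3.3488
B: (56 − 55)²/55 = 1/55 = 0.0182
C: (40 − 50)²/50 = 100/50 = 2.0000
D: (67 − 70)²/70 = 9/70 = 0.1286
Sum = 5.496
df = 3. Since 5.496 < 9.348, we do not reject H₀.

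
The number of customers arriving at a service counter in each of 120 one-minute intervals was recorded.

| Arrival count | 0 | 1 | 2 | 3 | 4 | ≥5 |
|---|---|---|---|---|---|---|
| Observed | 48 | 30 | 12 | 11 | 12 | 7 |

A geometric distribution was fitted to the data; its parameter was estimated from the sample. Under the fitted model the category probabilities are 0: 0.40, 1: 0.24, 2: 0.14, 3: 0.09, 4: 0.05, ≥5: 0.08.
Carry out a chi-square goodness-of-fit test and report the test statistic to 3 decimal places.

Expected counts E_i = n·p_i: 120×0.40 = 48, 120×0.24 = 28.8, 120×0.14 = 16.8, 120×0.09 = 10.8, 120×0.05 = 6, 120×0.08 = 9.6.
χ² = (48−48)²/48 + (30−28.8)²/28.8 + (12−16.8)²/16.8 + (11−10.8)²/10.8 + (12−6)²/6 + (7−9.6)²/9.6
   = 0.0000 + 0.0500 + 1.3714 + 0.0037 + 6.0000 + 0.7042
Sum = 8.129

8.129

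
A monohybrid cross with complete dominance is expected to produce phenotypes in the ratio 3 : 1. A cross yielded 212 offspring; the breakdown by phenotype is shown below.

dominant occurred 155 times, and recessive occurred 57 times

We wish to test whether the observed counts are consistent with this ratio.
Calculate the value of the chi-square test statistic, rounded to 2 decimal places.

0.40

Ratio total = 4. Expected counts: 212×3/4 = 159, 212×1/4 = 53.
dominant: (155 − 159)²/159 = 16/159 = 0.101
recessive: (57 − 53)²/53 = 16/53 = 0.302
Sum = 0.40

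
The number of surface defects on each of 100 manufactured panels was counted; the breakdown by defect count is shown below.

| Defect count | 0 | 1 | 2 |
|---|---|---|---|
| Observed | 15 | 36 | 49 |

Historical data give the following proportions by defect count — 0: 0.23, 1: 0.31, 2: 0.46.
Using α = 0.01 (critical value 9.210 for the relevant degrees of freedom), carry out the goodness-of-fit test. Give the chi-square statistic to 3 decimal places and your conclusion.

3.785; do not reject

Expected counts E_i = n·p_i: 100×0.23 = 23, 100×0.31 = 31, 100×0.46 = 46.
0: (15 − 23)²/23 = 64/23 = 2.7826
1: (36 − 31)²/31 = 25/31 = 0.8065
2: (49 − 46)²/46 = 9/46 = 0.1957
Sum = 3.785
df = 2. Since 3.785 < 9.210, we do not reject H₀.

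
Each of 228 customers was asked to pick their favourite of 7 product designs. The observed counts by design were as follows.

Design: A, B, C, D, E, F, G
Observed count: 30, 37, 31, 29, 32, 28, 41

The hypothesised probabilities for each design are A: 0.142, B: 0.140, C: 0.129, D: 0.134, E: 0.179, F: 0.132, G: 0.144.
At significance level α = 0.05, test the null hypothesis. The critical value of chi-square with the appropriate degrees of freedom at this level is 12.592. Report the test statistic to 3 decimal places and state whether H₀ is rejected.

Expected counts E_i = n·p_i: 228×0.142 = 32.376, 228×0.140 = 31.92, 228×0.129 = 29.412, 228×0.134 = 30.552, 228×0.179 = 40.812, 228×0.132 = 30.096, 228×0.144 = 32.832.
χ² = (30−32.376)²/32.376 + (37−31.92)²/31.92 + (31−29.412)²/29.412 + (29−30.552)²/30.552 + (32−40.812)²/40.812 + (28−30.096)²/30.096 + (41−32.832)²/32.832
   = 0.1744 + 0.8085 + 0.0857 + 0.0788 + 1.9027 + 0.1460 + 2.0320
Sum = 5.228
df = 6. Since 5.228 < 12.592, we do not reject H₀.

5.228; do not reject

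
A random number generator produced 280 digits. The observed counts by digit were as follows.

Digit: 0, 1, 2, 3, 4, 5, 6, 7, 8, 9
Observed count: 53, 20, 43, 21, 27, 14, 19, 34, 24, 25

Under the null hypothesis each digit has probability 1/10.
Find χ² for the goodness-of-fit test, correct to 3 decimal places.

Expected count for each of the 10 categories: 280/10 = 28.
0: (53 − 28)²/28 = 625/28 = 22.3214
1: (20 − 28)²/28 = 64/28 = 2.2857
2: (43 − 28)²/28 = 225/28 = 8.0357
3: (21 − 28)²/28 = 49/28 = 1.7500
4: (27 − 28)²/28 = 1/28 = 0.0357
5: (14 − 28)²/28 = 196/28 = 7.0000
6: (19 − 28)²/28 = 81/28 = 2.8929
7: (34 − 28)²/28 = 36/28 = 1.2857
8: (24 − 28)²/28 = 16/28 = 0.5714
9: (25 − 28)²/28 = 9/28 = 0.3214
Sum = 46.500

46.500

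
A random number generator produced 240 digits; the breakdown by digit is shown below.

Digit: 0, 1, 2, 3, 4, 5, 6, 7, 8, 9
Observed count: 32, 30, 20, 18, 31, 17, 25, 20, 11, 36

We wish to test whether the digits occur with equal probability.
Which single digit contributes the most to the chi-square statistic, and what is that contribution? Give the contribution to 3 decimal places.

8, 7.042

Expected count for each of the 10 categories: 240/10 = 24.
cat         O        E   (O−E)²/E
0          32       24     2.6667
1          30       24     1.5000
2          20       24     0.6667
3          18       24     1.5000
4          31       24     2.0417
5          17       24     2.0417
6          25       24     0.0417
7          20       24     0.6667
8          11       24     7.0417
9          36       24     6.0000
The largest term is for 8: 7.042.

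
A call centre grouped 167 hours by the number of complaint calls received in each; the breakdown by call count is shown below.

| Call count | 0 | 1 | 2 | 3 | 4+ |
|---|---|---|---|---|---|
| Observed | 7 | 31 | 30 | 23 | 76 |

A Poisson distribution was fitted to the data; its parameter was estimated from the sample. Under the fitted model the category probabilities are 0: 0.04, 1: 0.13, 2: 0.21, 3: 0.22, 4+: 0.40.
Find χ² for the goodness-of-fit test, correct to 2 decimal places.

Expected counts E_i = n·p_i: 167×0.04 = 6.68, 167×0.13 = 21.71, 167×0.21 = 35.07, 167×0.22 = 36.74, 167×0.40 = 66.8.
χ² = (7−6.68)²/6.68 + (31−21.71)²/21.71 + (30−35.07)²/35.07 + (23−36.74)²/36.74 + (76−66.8)²/66.8
   = 0.015 + 3.975 + 0.733 + 5.138 + 1.267
Sum = 11.13

11.13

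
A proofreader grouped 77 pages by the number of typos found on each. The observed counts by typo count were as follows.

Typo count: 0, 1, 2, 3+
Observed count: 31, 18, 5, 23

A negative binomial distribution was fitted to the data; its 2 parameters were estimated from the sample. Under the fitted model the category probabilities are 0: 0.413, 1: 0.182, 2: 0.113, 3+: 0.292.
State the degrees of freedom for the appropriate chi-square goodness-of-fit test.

There are k = 4 categories and 2 parameters estimated from the data, so df = 4 − 1 − 2 = 1.

1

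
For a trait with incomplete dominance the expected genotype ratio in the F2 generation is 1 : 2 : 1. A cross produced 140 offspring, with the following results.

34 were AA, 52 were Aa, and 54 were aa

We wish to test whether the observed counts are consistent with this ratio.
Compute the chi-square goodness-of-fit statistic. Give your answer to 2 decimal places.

14.97

Ratio total = 4. Expected counts: 140×1/4 = 35, 140×2/4 = 70, 140×1/4 = 35.
AA: (34 − 35)²/35 = 1/35 = 0.029
Aa: (52 − 70)²/70 = 324/70 = 4.629
aa: (54 − 35)²/35 = 361/35 = 10.314
Sum = 14.97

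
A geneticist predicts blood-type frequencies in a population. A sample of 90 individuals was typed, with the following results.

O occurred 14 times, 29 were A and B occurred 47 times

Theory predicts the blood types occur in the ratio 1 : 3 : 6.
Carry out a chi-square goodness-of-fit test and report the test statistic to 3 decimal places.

Ratio total = 10. Expected counts: 90×1/10 = 9, 90×3/10 = 27, 90×6/10 = 54.
cat         O        E   (O−E)²/E
O          14        9     2.7778
A          29       27     0.1481
B          47       54     0.9074
Sum = 3.833

3.833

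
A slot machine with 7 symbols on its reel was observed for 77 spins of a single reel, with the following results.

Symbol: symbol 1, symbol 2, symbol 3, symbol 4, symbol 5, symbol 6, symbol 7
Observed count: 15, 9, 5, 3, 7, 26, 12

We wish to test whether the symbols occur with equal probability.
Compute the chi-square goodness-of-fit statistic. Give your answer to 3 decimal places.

Expected count for each of the 7 categories: 77/7 = 11.
cat           O        E   (O−E)²/E
symbol 1     15       11     1.4545
symbol 2      9       11     0.3636
symbol 3      5       11     3.2727
symbol 4      3       11     5.8182
symbol 5      7       11     1.4545
symbol 6     26       11    20.4545
symbol 7     12       11     0.0909
Sum = 32.909

32.909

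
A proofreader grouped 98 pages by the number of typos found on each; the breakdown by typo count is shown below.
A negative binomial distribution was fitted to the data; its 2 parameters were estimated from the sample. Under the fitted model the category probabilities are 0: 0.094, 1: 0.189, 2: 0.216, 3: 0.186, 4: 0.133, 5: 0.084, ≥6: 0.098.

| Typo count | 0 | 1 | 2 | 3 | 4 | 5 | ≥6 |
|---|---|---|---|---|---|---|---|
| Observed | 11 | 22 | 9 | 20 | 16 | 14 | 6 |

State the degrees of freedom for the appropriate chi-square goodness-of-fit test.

4

There are k = 7 categories and 2 parameters estimated from the data, so df = 7 − 1 − 2 = 4.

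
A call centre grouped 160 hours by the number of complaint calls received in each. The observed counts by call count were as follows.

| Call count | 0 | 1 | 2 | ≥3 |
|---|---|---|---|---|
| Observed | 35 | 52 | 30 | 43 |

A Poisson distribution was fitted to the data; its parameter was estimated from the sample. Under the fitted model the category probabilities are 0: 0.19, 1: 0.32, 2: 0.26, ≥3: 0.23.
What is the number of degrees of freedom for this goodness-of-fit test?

2

There are k = 4 categories and 1 parameter estimated from the data, so df = 4 − 1 − 1 = 2.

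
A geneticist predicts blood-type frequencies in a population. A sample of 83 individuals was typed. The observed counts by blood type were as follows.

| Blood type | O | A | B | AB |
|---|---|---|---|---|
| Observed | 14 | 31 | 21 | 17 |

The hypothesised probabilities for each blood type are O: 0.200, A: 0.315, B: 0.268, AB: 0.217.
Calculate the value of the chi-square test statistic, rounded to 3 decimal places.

Expected counts E_i = n·p_i: 83×0.200 = 16.6, 83×0.315 = 26.145, 83×0.268 = 22.244, 83×0.217 = 18.011.
cat         O        E   (O−E)²/E
O          14     16.6     0.4072
A          31   26.145     0.9016
B          21   22.244     0.0696
AB         17   18.011     0.0567
Sum = 1.435

1.435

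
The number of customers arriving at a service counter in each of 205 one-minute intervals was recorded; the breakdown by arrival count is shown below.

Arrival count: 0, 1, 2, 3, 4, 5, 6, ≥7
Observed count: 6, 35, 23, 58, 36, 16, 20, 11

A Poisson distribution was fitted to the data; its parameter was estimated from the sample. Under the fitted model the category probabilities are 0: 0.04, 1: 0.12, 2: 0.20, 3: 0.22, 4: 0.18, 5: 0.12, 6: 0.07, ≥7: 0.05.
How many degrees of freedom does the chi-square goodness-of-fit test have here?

6

There are k = 8 categories and 1 parameter estimated from the data, so df = 8 − 1 − 1 = 6.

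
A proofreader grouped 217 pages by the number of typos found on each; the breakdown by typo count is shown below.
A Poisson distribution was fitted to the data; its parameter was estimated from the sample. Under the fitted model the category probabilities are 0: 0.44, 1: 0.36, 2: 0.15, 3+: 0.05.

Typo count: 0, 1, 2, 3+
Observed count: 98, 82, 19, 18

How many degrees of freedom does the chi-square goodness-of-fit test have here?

2

There are k = 4 categories and 1 parameter estimated from the data, so df = 4 − 1 − 1 = 2.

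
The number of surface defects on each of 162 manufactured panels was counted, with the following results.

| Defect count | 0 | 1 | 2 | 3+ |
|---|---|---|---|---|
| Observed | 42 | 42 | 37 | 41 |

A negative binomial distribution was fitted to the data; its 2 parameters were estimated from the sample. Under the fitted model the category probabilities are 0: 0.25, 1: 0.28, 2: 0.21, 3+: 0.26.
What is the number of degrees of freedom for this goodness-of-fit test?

1

There are k = 4 categories and 2 parameters estimated from the data, so df = 4 − 1 − 2 = 1.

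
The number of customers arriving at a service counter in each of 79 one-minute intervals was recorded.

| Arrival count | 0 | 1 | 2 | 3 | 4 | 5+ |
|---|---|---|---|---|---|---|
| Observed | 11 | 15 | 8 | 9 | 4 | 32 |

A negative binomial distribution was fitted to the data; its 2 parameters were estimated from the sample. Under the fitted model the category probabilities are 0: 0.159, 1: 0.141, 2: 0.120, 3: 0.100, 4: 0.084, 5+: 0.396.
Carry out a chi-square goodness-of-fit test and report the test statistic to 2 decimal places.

Expected counts E_i = n·p_i: 79×0.159 = 12.561, 79×0.141 = 11.139, 79×0.120 = 9.48, 79×0.100 = 7.9, 79×0.084 = 6.636, 79×0.396 = 31.284.
0: (11 − 12.561)²/12.561 = 2.436721/12.561 = 0.194
1: (15 − 11.139)²/11.139 = 14.907321/11.139 = 1.338
2: (8 − 9.48)²/9.48 = 2.1904/9.48 = 0.231
3: (9 − 7.9)²/7.9 = 1.21/7.9 = 0.153
4: (4 − 6.636)²/6.636 = 6.948496/6.636 = 1.047
5+: (32 − 31.284)²/31.284 = 0.512656/31.284 = 0.016
Sum = 2.98

2.98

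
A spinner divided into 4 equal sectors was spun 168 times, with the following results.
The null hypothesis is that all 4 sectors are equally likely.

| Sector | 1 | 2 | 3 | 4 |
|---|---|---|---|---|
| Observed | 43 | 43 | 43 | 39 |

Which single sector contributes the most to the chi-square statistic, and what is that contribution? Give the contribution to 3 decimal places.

4, 0.214

Under H₀ each category has probability 1/4, so each expected count is 168/4 = 42.
1: (43 − 42)²/42 = 1/42 = 0.0238
2: (43 − 42)²/42 = 1/42 = 0.0238
3: (43 − 42)²/42 = 1/42 = 0.0238
4: (39 − 42)²/42 = 9/42 = 0.2143
The largest term is for 4: 0.214.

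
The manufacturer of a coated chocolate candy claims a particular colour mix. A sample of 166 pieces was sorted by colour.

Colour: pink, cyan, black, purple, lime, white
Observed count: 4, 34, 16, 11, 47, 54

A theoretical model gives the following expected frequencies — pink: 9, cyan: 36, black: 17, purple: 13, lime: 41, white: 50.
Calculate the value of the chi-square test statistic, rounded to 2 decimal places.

4.45

pink: (4 − 9)²/9 = 25/9 = 2.778
cyan: (34 − 36)²/36 = 4/36 = 0.111
black: (16 − 17)²/17 = 1/17 = 0.059
purple: (11 − 13)²/13 = 4/13 = 0.308
lime: (47 − 41)²/41 = 36/41 = 0.878
white: (54 − 50)²/50 = 16/50 = 0.320
Sum = 4.45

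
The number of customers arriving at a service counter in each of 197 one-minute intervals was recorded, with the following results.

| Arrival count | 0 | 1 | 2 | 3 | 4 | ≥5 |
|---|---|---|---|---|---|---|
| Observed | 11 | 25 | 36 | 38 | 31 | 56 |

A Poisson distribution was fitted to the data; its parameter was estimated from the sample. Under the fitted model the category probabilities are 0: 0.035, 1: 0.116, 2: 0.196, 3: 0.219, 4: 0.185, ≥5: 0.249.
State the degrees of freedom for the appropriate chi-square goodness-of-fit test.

4

There are k = 6 categories and 1 parameter estimated from the data, so df = 6 − 1 − 1 = 4.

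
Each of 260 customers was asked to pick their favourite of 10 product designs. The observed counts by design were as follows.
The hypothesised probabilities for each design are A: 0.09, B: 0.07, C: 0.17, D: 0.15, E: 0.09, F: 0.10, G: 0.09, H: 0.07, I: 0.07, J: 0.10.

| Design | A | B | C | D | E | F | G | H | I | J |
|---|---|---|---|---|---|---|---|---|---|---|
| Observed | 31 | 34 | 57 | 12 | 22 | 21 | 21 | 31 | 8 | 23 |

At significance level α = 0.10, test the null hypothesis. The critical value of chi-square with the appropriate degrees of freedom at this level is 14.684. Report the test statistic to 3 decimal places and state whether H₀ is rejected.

54.940; reject

Expected counts E_i = n·p_i: 260×0.09 = 23.4, 260×0.07 = 18.2, 260×0.17 = 44.2, 260×0.15 = 39, 260×0.09 = 23.4, 260×0.10 = 26, 260×0.09 = 23.4, 260×0.07 = 18.2, 260×0.07 = 18.2, 260×0.10 = 26.
χ² = (31−23.4)²/23.4 + (34−18.2)²/18.2 + (57−44.2)²/44.2 + (12−39)²/39 + (22−23.4)²/23.4 + (21−26)²/26 + (21−23.4)²/23.4 + (31−18.2)²/18.2 + (8−18.2)²/18.2 + (23−26)²/26
   = 2.4684 + 13.7165 + 3.7068 + 18.6923 + 0.0838 + 0.9615 + 0.2462 + 9.0022 + 5.7165 + 0.3462
Sum = 54.940
df = 9. Since 54.940 > 14.684, we reject H₀.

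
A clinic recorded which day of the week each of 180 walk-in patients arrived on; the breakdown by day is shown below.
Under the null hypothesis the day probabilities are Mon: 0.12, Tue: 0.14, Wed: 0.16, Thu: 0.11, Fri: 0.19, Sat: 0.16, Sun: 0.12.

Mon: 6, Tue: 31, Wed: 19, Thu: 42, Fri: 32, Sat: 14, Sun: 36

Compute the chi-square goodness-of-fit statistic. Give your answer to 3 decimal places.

Expected counts E_i = n·p_i: 180×0.12 = 21.6, 180×0.14 = 25.2, 180×0.16 = 28.8, 180×0.11 = 19.8, 180×0.19 = 34.2, 180×0.16 = 28.8, 180×0.12 = 21.6.
χ² = (6−21.6)²/21.6 + (31−25.2)²/25.2 + (19−28.8)²/28.8 + (42−19.8)²/19.8 + (32−34.2)²/34.2 + (14−28.8)²/28.8 + (36−21.6)²/21.6
   = 11.2667 + 1.3349 + 3.3347 + 24.8909 + 0.1415 + 7.6056 + 9.6000
Sum = 58.174

58.174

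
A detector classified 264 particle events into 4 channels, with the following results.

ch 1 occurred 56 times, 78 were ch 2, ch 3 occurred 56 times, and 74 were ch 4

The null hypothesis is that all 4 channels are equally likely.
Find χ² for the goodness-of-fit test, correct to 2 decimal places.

Expected count for each of the 4 categories: 264/4 = 66.
ch 1: (56 − 66)²/66 = 100/66 = 1.515
ch 2: (78 − 66)²/66 = 144/66 = 2.182
ch 3: (56 − 66)²/66 = 100/66 = 1.515
ch 4: (74 − 66)²/66 = 64/66 = 0.970
Sum = 6.18

6.18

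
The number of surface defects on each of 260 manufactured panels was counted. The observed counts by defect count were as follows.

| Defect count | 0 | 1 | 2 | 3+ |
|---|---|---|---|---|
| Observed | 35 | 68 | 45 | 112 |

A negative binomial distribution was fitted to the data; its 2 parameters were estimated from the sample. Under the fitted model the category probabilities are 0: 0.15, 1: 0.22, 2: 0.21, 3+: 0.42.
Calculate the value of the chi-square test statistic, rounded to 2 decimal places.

Expected counts E_i = n·p_i: 260×0.15 = 39, 260×0.22 = 57.2, 260×0.21 = 54.6, 260×0.42 = 109.2.
χ² = (35−39)²/39 + (68−57.2)²/57.2 + (45−54.6)²/54.6 + (112−109.2)²/109.2
   = 0.410 + 2.039 + 1.688 + 0.072
Sum = 4.21

4.21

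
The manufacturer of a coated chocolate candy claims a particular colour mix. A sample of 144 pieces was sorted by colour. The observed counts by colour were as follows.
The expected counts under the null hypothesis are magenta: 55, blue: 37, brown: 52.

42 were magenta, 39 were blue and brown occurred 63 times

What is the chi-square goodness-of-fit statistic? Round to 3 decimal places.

5.508

magenta: (42 − 55)²/55 = 169/55 = 3.0727
blue: (39 − 37)²/37 = 4/37 = 0.1081
brown: (63 − 52)²/52 = 121/52 = 2.3269
Sum = 5.508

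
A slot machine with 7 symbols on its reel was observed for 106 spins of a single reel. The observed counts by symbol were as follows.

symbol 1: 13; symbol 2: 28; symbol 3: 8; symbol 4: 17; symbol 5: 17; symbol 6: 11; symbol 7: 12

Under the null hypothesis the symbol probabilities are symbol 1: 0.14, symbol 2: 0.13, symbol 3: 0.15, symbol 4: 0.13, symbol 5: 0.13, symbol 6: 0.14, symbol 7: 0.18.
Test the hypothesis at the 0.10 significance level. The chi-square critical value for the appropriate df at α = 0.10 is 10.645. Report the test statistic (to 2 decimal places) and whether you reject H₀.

Expected counts E_i = n·p_i: 106×0.14 = 14.84, 106×0.13 = 13.78, 106×0.15 = 15.9, 106×0.13 = 13.78, 106×0.13 = 13.78, 106×0.14 = 14.84, 106×0.18 = 19.08.
cat           O        E   (O−E)²/E
symbol 1     13    14.84      0.228
symbol 2     28    13.78     14.674
symbol 3      8     15.9      3.925
symbol 4     17    13.78      0.752
symbol 5     17    13.78      0.752
symbol 6     11    14.84      0.994
symbol 7     12    19.08      2.627
Sum = 23.95
df = 6. Since 23.95 > 10.645, we reject H₀.

23.95; reject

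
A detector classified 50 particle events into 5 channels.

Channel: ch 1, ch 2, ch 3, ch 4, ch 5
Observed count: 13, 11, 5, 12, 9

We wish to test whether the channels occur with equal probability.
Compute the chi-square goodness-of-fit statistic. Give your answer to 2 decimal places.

Expected count for each of the 5 categories: 50/5 = 10.
ch 1: (13 − 10)²/10 = 9/10 = 0.900
ch 2: (11 − 10)²/10 = 1/10 = 0.100
ch 3: (5 − 10)²/10 = 25/10 = 2.500
ch 4: (12 − 10)²/10 = 4/10 = 0.400
ch 5: (9 − 10)²/10 = 1/10 = 0.100
Sum = 4.00

4.00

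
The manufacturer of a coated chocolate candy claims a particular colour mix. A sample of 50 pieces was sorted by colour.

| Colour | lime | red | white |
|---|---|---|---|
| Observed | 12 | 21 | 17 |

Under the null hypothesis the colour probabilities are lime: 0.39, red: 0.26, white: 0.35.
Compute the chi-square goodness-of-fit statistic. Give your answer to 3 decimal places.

7.822

Expected counts E_i = n·p_i: 50×0.39 = 19.5, 50×0.26 = 13, 50×0.35 = 17.5.
lime: (12 − 19.5)²/19.5 = 56.25/19.5 = 2.8846
red: (21 − 13)²/13 = 64/13 = 4.9231
white: (17 − 17.5)²/17.5 = 0.25/17.5 = 0.0143
Sum = 7.822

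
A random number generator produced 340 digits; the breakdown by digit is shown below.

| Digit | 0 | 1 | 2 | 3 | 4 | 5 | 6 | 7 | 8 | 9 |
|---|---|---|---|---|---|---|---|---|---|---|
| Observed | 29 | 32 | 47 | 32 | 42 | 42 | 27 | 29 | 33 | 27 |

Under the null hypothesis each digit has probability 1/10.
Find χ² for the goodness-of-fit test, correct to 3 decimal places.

Expected count for each of the 10 categories: 340/10 = 34.
χ² = (29−34)²/34 + (32−34)²/34 + (47−34)²/34 + (32−34)²/34 + (42−34)²/34 + (42−34)²/34 + (27−34)²/34 + (29−34)²/34 + (33−34)²/34 + (27−34)²/34
   = 0.7353 + 0.1176 + 4.9706 + 0.1176 + 1.8824 + 1.8824 + 1.4412 + 0.7353 + 0.0294 + 1.4412
Sum = 13.353

13.353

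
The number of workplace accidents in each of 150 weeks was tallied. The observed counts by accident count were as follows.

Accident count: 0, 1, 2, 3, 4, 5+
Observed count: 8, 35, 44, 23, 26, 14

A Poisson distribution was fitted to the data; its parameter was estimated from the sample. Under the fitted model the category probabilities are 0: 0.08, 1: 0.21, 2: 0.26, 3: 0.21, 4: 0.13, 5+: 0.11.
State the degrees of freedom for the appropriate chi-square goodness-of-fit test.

4

There are k = 6 categories and 1 parameter estimated from the data, so df = 6 − 1 − 1 = 4.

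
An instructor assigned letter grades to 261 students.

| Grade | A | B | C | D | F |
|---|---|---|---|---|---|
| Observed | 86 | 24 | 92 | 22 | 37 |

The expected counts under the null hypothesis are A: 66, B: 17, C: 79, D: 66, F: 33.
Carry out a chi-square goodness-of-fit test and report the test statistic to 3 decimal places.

40.900

χ² = (86−66)²/66 + (24−17)²/17 + (92−79)²/79 + (22−66)²/66 + (37−33)²/33
   = 6.0606 + 2.8824 + 2.1392 + 29.3333 + 0.4848
Sum = 40.900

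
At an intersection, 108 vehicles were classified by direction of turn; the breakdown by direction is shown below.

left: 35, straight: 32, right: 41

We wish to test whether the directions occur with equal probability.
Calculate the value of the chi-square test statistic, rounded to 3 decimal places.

1.167

Under H₀ each category has probability 1/3, so each expected count is 108/3 = 36.
left: (35 − 36)²/36 = 1/36 = 0.0278
straight: (32 − 36)²/36 = 16/36 = 0.4444
right: (41 − 36)²/36 = 25/36 = 0.6944
Sum = 1.167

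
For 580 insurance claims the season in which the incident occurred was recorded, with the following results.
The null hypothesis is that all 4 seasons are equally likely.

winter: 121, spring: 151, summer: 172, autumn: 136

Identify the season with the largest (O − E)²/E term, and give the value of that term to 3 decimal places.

Expected count for each of the 4 categories: 580/4 = 145.
cat         O        E   (O−E)²/E
winter    121      145     3.9724
spring    151      145     0.2483
summer    172      145     5.0276
autumn    136      145     0.5586
The largest term is for summer: 5.028.

summer, 5.028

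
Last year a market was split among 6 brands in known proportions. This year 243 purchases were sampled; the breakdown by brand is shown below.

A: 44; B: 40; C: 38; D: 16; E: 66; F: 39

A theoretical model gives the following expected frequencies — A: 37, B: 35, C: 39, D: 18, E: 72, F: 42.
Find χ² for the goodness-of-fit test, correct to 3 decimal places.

cat         O        E   (O−E)²/E
A          44       37     1.3243
B          40       35     0.7143
C          38       39     0.0256
D          16       18     0.2222
E          66       72     0.5000
F          39       42     0.2143
Sum = 3.001

3.001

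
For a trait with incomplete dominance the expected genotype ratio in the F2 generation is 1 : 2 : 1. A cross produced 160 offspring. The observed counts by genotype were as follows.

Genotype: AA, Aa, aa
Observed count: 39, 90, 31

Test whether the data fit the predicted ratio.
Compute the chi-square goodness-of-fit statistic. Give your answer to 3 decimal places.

Ratio total = 4. Expected counts: 160×1/4 = 40, 160×2/4 = 80, 160×1/4 = 40.
cat         O        E   (O−E)²/E
AA         39       40     0.0250
Aa         90       80     1.2500
aa         31       40     2.0250
Sum = 3.300

3.300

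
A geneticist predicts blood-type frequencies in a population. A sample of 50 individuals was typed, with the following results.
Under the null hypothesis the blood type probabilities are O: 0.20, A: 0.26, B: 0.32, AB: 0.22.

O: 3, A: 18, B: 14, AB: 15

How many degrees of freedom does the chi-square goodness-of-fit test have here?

There are k = 4 categories and no parameters were estimated from the data, so df = 4 − 1 = 3.

3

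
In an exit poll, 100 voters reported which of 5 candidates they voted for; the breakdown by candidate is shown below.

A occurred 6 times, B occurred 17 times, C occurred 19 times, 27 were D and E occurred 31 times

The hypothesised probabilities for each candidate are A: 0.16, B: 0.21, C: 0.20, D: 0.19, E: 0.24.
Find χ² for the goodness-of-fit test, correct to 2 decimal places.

Expected counts E_i = n·p_i: 100×0.16 = 16, 100×0.21 = 21, 100×0.20 = 20, 100×0.19 = 19, 100×0.24 = 24.
χ² = (6−16)²/16 + (17−21)²/21 + (19−20)²/20 + (27−19)²/19 + (31−24)²/24
   = 6.250 + 0.762 + 0.050 + 3.368 + 2.042
Sum = 12.47

12.47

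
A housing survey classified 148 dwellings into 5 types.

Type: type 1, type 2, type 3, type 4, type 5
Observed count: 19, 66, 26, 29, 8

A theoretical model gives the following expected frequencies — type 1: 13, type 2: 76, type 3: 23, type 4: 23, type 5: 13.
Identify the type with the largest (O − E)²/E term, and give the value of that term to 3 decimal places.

type 1, 2.769

type 1: (19 − 13)²/13 = 36/13 = 2.7692
type 2: (66 − 76)²/76 = 100/76 = 1.3158
type 3: (26 − 23)²/23 = 9/23 = 0.3913
type 4: (29 − 23)²/23 = 36/23 = 1.5652
type 5: (8 − 13)²/13 = 25/13 = 1.9231
The largest term is for type 1: 2.769.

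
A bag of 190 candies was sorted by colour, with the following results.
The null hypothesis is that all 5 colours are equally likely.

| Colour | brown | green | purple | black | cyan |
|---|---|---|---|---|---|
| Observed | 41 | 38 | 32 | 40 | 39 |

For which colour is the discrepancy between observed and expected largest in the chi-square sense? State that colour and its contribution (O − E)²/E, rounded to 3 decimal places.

purple, 0.947

Under H₀ each category has probability 1/5, so each expected count is 190/5 = 38.
χ² = (41−38)²/38 + (38−38)²/38 + (32−38)²/38 + (40−38)²/38 + (39−38)²/38
   = 0.2368 + 0.0000 + 0.9474 + 0.1053 + 0.0263
The largest term is for purple: 0.947.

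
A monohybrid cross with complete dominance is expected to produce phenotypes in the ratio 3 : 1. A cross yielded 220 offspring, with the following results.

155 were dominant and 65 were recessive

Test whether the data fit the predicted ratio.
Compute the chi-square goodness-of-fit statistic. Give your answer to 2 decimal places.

Ratio total = 4. Expected counts: 220×3/4 = 165, 220×1/4 = 55.
χ² = (155−165)²/165 + (65−55)²/55
   = 0.606 + 1.818
Sum = 2.42

2.42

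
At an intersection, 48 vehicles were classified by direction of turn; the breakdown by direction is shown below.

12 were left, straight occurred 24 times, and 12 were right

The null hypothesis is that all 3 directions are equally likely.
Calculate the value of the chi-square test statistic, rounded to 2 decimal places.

6.00

Under H₀ each category has probability 1/3, so each expected count is 48/3 = 16.
left: (12 − 16)²/16 = 16/16 = 1.000
straight: (24 − 16)²/16 = 64/16 = 4.000
right: (12 − 16)²/16 = 16/16 = 1.000
Sum = 6.00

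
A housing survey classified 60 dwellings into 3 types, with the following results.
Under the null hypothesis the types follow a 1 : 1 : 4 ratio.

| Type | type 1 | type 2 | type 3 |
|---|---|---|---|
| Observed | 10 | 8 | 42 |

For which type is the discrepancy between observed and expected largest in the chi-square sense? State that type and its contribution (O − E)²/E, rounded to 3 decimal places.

type 2, 0.400

Ratio total = 6. Expected counts: 60×1/6 = 10, 60×1/6 = 10, 60×4/6 = 40.
type 1: (10 − 10)²/10 = 0/10 = 0.0000
type 2: (8 − 10)²/10 = 4/10 = 0.4000
type 3: (42 − 40)²/40 = 4/40 = 0.1000
The largest term is for type 2: 0.400.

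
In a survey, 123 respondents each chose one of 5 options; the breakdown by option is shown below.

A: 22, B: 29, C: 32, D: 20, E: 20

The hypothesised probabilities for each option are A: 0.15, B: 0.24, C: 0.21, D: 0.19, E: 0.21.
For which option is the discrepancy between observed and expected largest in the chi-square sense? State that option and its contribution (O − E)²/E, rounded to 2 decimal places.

C, 1.47

Expected counts E_i = n·p_i: 123×0.15 = 18.45, 123×0.24 = 29.52, 123×0.21 = 25.83, 123×0.19 = 23.37, 123×0.21 = 25.83.
χ² = (22−18.45)²/18.45 + (29−29.52)²/29.52 + (32−25.83)²/25.83 + (20−23.37)²/23.37 + (20−25.83)²/25.83
   = 0.683 + 0.009 + 1.474 + 0.486 + 1.316
The largest term is for C: 1.47.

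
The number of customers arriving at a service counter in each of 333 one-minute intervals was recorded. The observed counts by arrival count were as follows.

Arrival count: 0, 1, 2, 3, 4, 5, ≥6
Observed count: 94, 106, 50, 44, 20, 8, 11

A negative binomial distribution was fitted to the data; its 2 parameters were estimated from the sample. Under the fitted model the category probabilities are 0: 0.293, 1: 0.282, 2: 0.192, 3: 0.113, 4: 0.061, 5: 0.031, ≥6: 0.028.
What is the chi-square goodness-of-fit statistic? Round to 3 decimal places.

6.633

Expected counts E_i = n·p_i: 333×0.293 = 97.569, 333×0.282 = 93.906, 333×0.192 = 63.936, 333×0.113 = 37.629, 333×0.061 = 20.313, 333×0.031 = 10.323, 333×0.028 = 9.324.
χ² = (94−97.569)²/97.569 + (106−93.906)²/93.906 + (50−63.936)²/63.936 + (44−37.629)²/37.629 + (20−20.313)²/20.313 + (8−10.323)²/10.323 + (11−9.324)²/9.324
   = 0.1306 + 1.5576 + 3.0376 + 1.0787 + 0.0048 + 0.5227 + 0.3013
Sum = 6.633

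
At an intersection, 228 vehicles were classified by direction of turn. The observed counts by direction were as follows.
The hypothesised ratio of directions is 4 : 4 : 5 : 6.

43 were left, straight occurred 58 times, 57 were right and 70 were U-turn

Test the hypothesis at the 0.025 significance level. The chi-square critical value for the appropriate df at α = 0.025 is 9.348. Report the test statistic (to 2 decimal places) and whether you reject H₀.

Ratio total = 19. Expected counts: 228×4/19 = 48, 228×4/19 = 48, 228×5/19 = 60, 228×6/19 = 72.
χ² = (43−48)²/48 + (58−48)²/48 + (57−60)²/60 + (70−72)²/72
   = 0.521 + 2.083 + 0.150 + 0.056
Sum = 2.81
df = 3. Since 2.81 < 9.348, we do not reject H₀.

2.81; do not reject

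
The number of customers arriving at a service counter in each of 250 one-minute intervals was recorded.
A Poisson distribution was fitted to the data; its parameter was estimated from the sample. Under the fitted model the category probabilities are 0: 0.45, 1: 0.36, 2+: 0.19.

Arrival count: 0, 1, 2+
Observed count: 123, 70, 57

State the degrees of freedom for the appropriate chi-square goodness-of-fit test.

There are k = 3 categories and 1 parameter estimated from the data, so df = 3 − 1 − 1 = 1.

1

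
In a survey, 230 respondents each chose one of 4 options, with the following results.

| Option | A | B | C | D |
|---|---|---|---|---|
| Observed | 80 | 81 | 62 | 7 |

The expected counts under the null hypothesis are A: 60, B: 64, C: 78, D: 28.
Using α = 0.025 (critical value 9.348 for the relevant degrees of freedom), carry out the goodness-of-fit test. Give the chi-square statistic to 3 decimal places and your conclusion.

χ² = (80−60)²/60 + (81−64)²/64 + (62−78)²/78 + (7−28)²/28
   = 6.6667 + 4.5156 + 3.2821 + 15.7500
Sum = 30.214
df = 3. Since 30.214 > 9.348, we reject H₀.

30.214; reject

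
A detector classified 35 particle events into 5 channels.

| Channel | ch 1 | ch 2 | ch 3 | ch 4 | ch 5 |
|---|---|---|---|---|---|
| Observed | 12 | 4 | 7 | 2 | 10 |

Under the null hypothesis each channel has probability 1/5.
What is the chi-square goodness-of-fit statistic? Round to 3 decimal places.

Expected count for each of the 5 categories: 35/5 = 7.
ch 1: (12 − 7)²/7 = 25/7 = 3.5714
ch 2: (4 − 7)²/7 = 9/7 = 1.2857
ch 3: (7 − 7)²/7 = 0/7 = 0.0000
ch 4: (2 − 7)²/7 = 25/7 = 3.5714
ch 5: (10 − 7)²/7 = 9/7 = 1.2857
Sum = 9.714

9.714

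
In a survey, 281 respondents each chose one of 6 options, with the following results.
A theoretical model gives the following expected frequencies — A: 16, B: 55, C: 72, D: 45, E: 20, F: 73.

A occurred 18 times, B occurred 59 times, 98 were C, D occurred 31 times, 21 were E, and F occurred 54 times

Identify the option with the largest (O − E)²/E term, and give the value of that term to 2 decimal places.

C, 9.39

cat         O        E   (O−E)²/E
A          18       16      0.250
B          59       55      0.291
C          98       72      9.389
D          31       45      4.356
E          21       20      0.050
F          54       73      4.945
The largest term is for C: 9.39.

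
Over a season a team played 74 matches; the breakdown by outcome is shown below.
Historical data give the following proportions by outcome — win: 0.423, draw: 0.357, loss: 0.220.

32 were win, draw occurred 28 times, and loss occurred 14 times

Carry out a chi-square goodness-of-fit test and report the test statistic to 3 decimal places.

0.430

Expected counts E_i = n·p_i: 74×0.423 = 31.302, 74×0.357 = 26.418, 74×0.220 = 16.28.
χ² = (32−31.302)²/31.302 + (28−26.418)²/26.418 + (14−16.28)²/16.28
   = 0.0156 + 0.0947 + 0.3193
Sum = 0.430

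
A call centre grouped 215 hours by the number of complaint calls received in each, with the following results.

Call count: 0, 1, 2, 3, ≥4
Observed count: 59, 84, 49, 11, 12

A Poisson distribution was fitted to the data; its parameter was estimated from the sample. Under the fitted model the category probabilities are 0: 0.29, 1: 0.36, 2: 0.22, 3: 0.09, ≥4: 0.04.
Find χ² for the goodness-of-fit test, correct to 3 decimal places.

Expected counts E_i = n·p_i: 215×0.29 = 62.35, 215×0.36 = 77.4, 215×0.22 = 47.3, 215×0.09 = 19.35, 215×0.04 = 8.6.
cat         O        E   (O−E)²/E
0          59    62.35     0.1800
1          84     77.4     0.5628
2          49     47.3     0.0611
3          11    19.35     3.6032
≥4         12      8.6     1.3442
Sum = 5.751

5.751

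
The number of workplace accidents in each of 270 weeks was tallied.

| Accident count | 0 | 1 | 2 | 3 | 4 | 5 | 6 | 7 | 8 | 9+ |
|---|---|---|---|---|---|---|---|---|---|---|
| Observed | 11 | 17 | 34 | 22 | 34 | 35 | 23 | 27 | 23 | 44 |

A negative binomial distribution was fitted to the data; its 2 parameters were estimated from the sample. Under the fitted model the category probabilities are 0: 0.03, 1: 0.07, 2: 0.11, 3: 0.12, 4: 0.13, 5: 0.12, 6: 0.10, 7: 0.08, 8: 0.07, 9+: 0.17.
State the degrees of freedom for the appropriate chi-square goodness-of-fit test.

7

There are k = 10 categories and 2 parameters estimated from the data, so df = 10 − 1 − 2 = 7.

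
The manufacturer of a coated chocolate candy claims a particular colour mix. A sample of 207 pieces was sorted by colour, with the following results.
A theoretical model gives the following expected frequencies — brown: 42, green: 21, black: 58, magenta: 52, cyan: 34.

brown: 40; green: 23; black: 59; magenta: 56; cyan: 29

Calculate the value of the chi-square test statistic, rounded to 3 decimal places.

cat          O        E   (O−E)²/E
brown       40       42     0.0952
green       23       21     0.1905
black       59       58     0.0172
magenta     56       52     0.3077
cyan        29       34     0.7353
Sum = 1.346

1.346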